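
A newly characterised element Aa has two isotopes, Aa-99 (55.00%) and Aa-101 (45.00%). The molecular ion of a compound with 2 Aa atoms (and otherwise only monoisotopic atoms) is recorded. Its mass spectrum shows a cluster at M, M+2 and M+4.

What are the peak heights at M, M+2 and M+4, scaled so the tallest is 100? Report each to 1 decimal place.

61.1 : 100.0 : 40.9

Expanding (0.5500 + 0.4500)^2:
P(M) = 0.5500^2 = 0.302500
P(M+2) = 2 × 0.5500^1 × 0.4500^1 = 0.495000
P(M+4) = 0.4500^2 = 0.202500
The M+2 peak is largest (0.495000); scaling to 100 gives 61.1 : 100.0 : 40.9.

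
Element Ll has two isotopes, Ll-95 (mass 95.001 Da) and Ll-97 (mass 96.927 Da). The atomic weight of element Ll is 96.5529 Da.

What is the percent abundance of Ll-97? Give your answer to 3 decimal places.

Let x be the fractional abundance of Ll-95; then Ll-97 has abundance 1 − x.
95.001·x + 96.927·(1 − x) = 96.5529
(95.001 − 96.927)·x = 96.5529 − 96.927
x = -0.3741 / -1.926 = 0.19424 → 19.424% Ll-95, 80.576% Ll-97.

80.576%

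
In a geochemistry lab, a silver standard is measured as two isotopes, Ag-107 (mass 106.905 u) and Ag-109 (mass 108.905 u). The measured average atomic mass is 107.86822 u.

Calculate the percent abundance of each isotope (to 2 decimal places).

With x = fraction of Ag-107 (so Ag-109 is 1 − x):
106.905·x + 108.905·(1 − x) = 107.86822
(106.905 − 108.905)·x = 107.86822 − 108.905
x = -1.03678 / -2.000 = 0.51839 → 51.84% Ag-107, 48.16% Ag-109.

Ag-107: 51.84%, Ag-109: 48.16%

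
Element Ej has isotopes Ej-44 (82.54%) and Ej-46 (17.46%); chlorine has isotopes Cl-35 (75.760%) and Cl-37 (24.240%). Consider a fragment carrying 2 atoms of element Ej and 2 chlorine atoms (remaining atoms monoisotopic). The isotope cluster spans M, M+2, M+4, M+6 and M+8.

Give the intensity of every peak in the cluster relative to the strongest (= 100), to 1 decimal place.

94.1 : 100.0 : 39.3 : 6.8 : 0.4

Element Ej pattern (n=2): 0.68128516 : 0.28822968 : 0.03048516
Chlorine pattern (n=2): 0.57395776 : 0.36728448 : 0.05875776
Convolve the two distributions (both contribute in 2-u steps):
  M: 0.68128516×0.57395776 = 0.391029
  M+2: 0.68128516×0.36728448 + 0.28822968×0.57395776 = 0.415657
  M+4: 0.68128516×0.05875776 + 0.28822968×0.36728448 + 0.03048516×0.57395776 = 0.163390
  M+6: 0.28822968×0.05875776 + 0.03048516×0.36728448 = 0.028132
  M+8: 0.03048516×0.05875776 = 0.001791
Scale to base peak (0.415657) = 100: 94.1 : 100.0 : 39.3 : 6.8 : 0.4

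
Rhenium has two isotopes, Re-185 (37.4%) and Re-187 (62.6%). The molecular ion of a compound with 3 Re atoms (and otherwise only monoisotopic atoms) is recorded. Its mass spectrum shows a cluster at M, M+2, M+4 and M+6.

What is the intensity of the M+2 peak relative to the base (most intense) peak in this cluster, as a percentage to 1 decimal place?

Term probabilities: M 0.0523, M+2 0.2627, M+4 0.4397, M+6 0.2453. Base peak = M+4.
P(M+4) = C(3,2) × 0.374^1 × 0.626^2 = 3 × 0.3740 × 0.391876 = 0.439685 (base)
P(M+2) = C(3,1) × 0.374^2 × 0.626^1 = 3 × 0.139876 × 0.6260 = 0.262687
Relative intensity = 0.262687 / 0.439685 × 100 = 59.7

59.7%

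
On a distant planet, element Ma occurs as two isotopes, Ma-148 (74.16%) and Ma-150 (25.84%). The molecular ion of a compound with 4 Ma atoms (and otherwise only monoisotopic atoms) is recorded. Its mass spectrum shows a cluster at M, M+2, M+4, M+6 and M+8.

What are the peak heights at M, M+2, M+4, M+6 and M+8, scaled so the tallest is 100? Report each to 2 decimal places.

71.75 : 100.00 : 52.27 : 12.14 : 1.06

The 4 Ma atoms are independent, so intensities follow the terms of (0.7416 + 0.2584)^4.
P(M) = 0.7416^4 = 0.302468
P(M+2) = 4 × 0.7416^3 × 0.2584^1 = 0.421562
P(M+4) = 6 × 0.7416^2 × 0.2584^2 = 0.220331
P(M+6) = 4 × 0.7416^1 × 0.2584^3 = 0.051181
P(M+8) = 0.2584^4 = 0.004458
The M+2 peak is largest (0.421562); scaling to 100 gives 71.75 : 100.00 : 52.27 : 12.14 : 1.06.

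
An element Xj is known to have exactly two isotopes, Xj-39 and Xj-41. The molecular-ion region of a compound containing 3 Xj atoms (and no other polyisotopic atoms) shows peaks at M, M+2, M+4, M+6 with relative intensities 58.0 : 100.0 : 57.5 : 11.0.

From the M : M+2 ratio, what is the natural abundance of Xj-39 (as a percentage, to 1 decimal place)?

63.5%

Write p for the Xj-39 fraction. I(M+2)/I(M) = [C(3,1)·p^2·(1−p)] / p^3 = 3·(1−p)/p = 100.0/58.0 = 1.7241
(1−p)/p = 1.7241/3 = 0.5747  ⇒  p = 1/(1 + 0.5747) = 0.6350
Xj-39: 63.5%, Xj-41: 36.5%.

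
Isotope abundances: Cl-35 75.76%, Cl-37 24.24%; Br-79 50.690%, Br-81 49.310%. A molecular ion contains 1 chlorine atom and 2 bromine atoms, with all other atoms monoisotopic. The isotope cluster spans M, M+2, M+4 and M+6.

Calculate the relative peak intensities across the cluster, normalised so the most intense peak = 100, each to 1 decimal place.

44.1 : 100.0 : 69.2 : 13.4

Chlorine pattern (n=1): 0.7576 : 0.2424
Bromine pattern (n=2): 0.25694761 : 0.49990478 : 0.24314761
Convolve the two distributions (both contribute in 2-u steps):
  M: 0.7576×0.25694761 = 0.194664
  M+2: 0.7576×0.49990478 + 0.2424×0.25694761 = 0.441012
  M+4: 0.7576×0.24314761 + 0.2424×0.49990478 = 0.305386
  M+6: 0.2424×0.24314761 = 0.058939
Scale to base peak (0.441012) = 100: 44.1 : 100.0 : 69.2 : 13.4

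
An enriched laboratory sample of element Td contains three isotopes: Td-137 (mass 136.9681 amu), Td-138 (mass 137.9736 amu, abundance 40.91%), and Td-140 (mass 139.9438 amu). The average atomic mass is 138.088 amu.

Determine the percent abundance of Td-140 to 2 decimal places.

23.81%

The remaining 59.09% is split between Td-137 (fraction x) and Td-140 (fraction 0.5909 − x).
Substituting: 136.9681x + 139.9438(0.5909 − x) = 81.64300024
(136.9681 − 139.9438)x = -1.04979118  ⇒  x = 0.35279, y = 0.23811
Td-137: 35.28%, Td-140: 23.81%.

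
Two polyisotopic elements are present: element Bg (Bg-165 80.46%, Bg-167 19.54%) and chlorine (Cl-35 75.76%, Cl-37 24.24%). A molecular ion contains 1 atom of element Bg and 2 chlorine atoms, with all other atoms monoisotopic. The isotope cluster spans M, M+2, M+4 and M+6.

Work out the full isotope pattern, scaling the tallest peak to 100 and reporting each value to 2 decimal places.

Element Bg pattern (n=1): 0.8046 : 0.1954
Chlorine pattern (n=2): 0.57395776 : 0.36728448 : 0.05875776
Convolve the two distributions (both contribute in 2-u steps):
  M: 0.8046×0.57395776 = 0.461806
  M+2: 0.8046×0.36728448 + 0.1954×0.57395776 = 0.407668
  M+4: 0.8046×0.05875776 + 0.1954×0.36728448 = 0.119044
  M+6: 0.1954×0.05875776 = 0.011481
Scale to base peak (0.461806) = 100: 100.00 : 88.28 : 25.78 : 2.49

100.00 : 88.28 : 25.78 : 2.49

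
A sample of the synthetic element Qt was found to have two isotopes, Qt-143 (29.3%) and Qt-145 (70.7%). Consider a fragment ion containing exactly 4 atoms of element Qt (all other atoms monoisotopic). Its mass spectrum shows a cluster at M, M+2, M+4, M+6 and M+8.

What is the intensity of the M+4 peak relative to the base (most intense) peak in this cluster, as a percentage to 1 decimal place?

62.2%

Term probabilities: M 0.0074, M+2 0.0711, M+4 0.2575, M+6 0.4142, M+8 0.2498. Base peak = M+6.
P(M+6) = C(4,3) × 0.293^1 × 0.707^3 = 4 × 0.2930 × 0.35339324 = 0.414177 (base)
P(M+4) = C(4,2) × 0.293^2 × 0.707^2 = 6 × 0.085849 × 0.499849 = 0.257469
Relative intensity = 0.257469 / 0.414177 × 100 = 62.2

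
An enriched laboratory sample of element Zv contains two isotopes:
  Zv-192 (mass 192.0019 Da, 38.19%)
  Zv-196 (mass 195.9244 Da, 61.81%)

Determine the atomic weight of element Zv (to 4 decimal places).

Average mass = Σ (abundance × isotope mass) = 0.3819 × 192.0019 + 0.6181 × 195.9244
= 73.32553 + 121.10087 = 194.42640 Da

194.4264 Da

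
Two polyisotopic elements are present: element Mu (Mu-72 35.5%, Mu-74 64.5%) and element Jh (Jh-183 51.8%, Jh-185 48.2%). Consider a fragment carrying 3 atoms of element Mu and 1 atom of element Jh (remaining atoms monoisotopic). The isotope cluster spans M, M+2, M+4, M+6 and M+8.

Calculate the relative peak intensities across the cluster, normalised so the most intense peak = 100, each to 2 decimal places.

Element Mu pattern (n=3): 0.04473887 : 0.24385838 : 0.44306662 : 0.26833613
Element Jh pattern (n=1): 0.5180 : 0.4820
Convolve the two distributions (both contribute in 2-u steps):
  M: 0.04473887×0.5180 = 0.023175
  M+2: 0.04473887×0.4820 + 0.24385838×0.5180 = 0.147883
  M+4: 0.24385838×0.4820 + 0.44306662×0.5180 = 0.347048
  M+6: 0.44306662×0.4820 + 0.26833613×0.5180 = 0.352556
  M+8: 0.26833613×0.4820 = 0.129338
Scale to base peak (0.352556) = 100: 6.57 : 41.95 : 98.44 : 100.00 : 36.69

6.57 : 41.95 : 98.44 : 100.00 : 36.69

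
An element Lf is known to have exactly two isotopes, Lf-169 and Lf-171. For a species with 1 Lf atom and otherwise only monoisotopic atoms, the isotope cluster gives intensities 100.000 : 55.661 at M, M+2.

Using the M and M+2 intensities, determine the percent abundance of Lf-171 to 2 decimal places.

If p is the fraction of Lf that is Lf-169, then I(M+2)/I(M) = [C(1,1)·p^0·(1−p)] / p^1 = 1·(1−p)/p = 55.661/100.000 = 0.5566
(1−p)/p = 0.5566/1 = 0.5566  ⇒  p = 1/(1 + 0.5566) = 0.6424
Lf-169: 64.24%, Lf-171: 35.76%.

35.76%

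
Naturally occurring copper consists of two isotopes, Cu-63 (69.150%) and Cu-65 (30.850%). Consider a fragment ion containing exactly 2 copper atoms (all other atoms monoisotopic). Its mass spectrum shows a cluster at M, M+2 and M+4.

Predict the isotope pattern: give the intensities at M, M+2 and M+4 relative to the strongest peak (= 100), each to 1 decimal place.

The 2 Cu atoms are independent, so intensities follow the terms of (0.69150 + 0.30850)^2.
P(M) = 0.69150^2 = 0.478172
P(M+2) = 2 × 0.69150^1 × 0.30850^1 = 0.426656
P(M+4) = 0.30850^2 = 0.095172
The M peak is largest (0.478172); scaling to 100 gives 100.0 : 89.2 : 19.9.

100.0 : 89.2 : 19.9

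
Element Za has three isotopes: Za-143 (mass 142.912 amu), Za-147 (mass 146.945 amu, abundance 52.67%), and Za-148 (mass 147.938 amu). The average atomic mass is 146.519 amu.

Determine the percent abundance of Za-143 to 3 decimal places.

The remaining 47.33% is split between Za-143 (fraction x) and Za-148 (fraction 0.4733 − x).
Substituting: 142.912x + 147.938(0.4733 − x) = 69.1230685
(142.912 − 147.938)x = -0.8959869  ⇒  x = 0.17827, y = 0.29503
Za-143: 17.827%, Za-148: 29.503%.

17.827%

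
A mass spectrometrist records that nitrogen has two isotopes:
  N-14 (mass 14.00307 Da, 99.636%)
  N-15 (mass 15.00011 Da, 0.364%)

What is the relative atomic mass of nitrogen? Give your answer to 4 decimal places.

14.0067 Da

Weight each isotope mass by its fractional abundance: 0.99636 × 14.00307 + 0.00364 × 15.00011
= 13.952099 + 0.054600 = 14.006699 Da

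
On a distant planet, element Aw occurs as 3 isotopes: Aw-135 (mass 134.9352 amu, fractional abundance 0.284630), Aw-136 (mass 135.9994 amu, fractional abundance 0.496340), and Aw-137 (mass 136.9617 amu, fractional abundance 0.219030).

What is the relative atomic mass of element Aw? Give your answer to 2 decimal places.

135.91 amu

The abundance-weighted mean is 0.284630 × 134.9352 + 0.496340 × 135.9994 + 0.219030 × 136.9617
= 38.40661 + 67.50194 + 29.99872 = 135.90727 amu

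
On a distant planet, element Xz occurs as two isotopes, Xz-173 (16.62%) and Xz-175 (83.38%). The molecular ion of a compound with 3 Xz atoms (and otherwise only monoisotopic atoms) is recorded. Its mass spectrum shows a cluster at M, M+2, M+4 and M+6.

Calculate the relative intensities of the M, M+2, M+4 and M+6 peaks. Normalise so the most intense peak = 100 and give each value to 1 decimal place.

The 3 Xz atoms are independent, so intensities follow the terms of (0.1662 + 0.8338)^3.
P(M) = 0.1662^3 = 0.004591
P(M+2) = 3 × 0.1662^2 × 0.8338^1 = 0.069095
P(M+4) = 3 × 0.1662^1 × 0.8338^2 = 0.346638
P(M+6) = 0.8338^3 = 0.579676
The M+6 peak is largest (0.579676); scaling to 100 gives 0.8 : 11.9 : 59.8 : 100.0.

0.8 : 11.9 : 59.8 : 100.0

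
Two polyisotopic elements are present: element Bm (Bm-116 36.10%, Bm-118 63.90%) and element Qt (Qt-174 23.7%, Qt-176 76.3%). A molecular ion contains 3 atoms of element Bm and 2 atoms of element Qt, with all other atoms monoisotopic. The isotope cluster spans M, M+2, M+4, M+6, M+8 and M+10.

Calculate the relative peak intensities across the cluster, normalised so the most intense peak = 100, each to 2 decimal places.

0.75 : 8.83 : 40.53 : 90.97 : 100.00 : 43.18

Element Bm pattern (n=3): 0.04704588 : 0.24982536 : 0.44221164 : 0.26091712
Element Qt pattern (n=2): 0.056169 : 0.361662 : 0.582169
Convolve the two distributions (both contribute in 2-u steps):
  M: 0.04704588×0.056169 = 0.002643
  M+2: 0.04704588×0.361662 + 0.24982536×0.056169 = 0.031047
  M+4: 0.04704588×0.582169 + 0.24982536×0.361662 + 0.44221164×0.056169 = 0.142580
  M+6: 0.24982536×0.582169 + 0.44221164×0.361662 + 0.26091712×0.056169 = 0.320027
  M+8: 0.44221164×0.582169 + 0.26091712×0.361662 = 0.351806
  M+10: 0.26091712×0.582169 = 0.151898
Scale to base peak (0.351806) = 100: 0.75 : 8.83 : 40.53 : 90.97 : 100.00 : 43.18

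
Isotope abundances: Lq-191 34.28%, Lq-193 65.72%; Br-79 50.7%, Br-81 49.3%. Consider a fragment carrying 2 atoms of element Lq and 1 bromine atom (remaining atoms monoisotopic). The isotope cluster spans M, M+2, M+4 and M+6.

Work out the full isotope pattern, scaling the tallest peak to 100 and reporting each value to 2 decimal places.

Element Lq pattern (n=2): 0.11751184 : 0.45057632 : 0.43191184
Bromine pattern (n=1): 0.5070 : 0.4930
Convolve the two distributions (both contribute in 2-u steps):
  M: 0.11751184×0.5070 = 0.059579
  M+2: 0.11751184×0.4930 + 0.45057632×0.5070 = 0.286376
  M+4: 0.45057632×0.4930 + 0.43191184×0.5070 = 0.441113
  M+6: 0.43191184×0.4930 = 0.212933
Scale to base peak (0.441113) = 100: 13.51 : 64.92 : 100.00 : 48.27

13.51 : 64.92 : 100.00 : 48.27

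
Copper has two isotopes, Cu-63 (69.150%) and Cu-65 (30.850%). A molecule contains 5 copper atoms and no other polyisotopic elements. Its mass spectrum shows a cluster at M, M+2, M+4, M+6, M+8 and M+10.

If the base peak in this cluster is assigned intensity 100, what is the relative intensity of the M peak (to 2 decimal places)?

Term probabilities: M 0.1581, M+2 0.3527, M+4 0.3147, M+6 0.1404, M+8 0.0313, M+10 0.0028. Base peak = M+2.
P(M+2) = C(5,1) × 0.69150^4 × 0.30850^1 = 5 × 0.2286487 × 0.3085 = 0.352691 (base)
P(M) = C(5,0) × 0.69150^5 × 0.30850^0 = 1 × 0.15811058 × 1.0000 = 0.158111
Relative intensity = 0.158111 / 0.352691 × 100 = 44.83

44.83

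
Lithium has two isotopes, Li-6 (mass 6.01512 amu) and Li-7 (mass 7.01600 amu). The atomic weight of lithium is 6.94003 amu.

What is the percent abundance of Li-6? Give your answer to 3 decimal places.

7.590%

Writing the weighted mean with unknown fraction x of Li-6:
6.01512·x + 7.01600·(1 − x) = 6.94003
(6.01512 − 7.01600)·x = 6.94003 − 7.01600
x = -0.07597 / -1.00088 = 0.07590 → 7.590% Li-6, 92.410% Li-7.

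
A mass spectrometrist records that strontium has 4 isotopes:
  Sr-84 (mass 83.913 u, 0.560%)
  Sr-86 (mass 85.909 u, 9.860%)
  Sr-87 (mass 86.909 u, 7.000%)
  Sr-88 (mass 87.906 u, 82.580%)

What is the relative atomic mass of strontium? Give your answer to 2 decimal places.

87.62 u

The abundance-weighted mean is 0.00560 × 83.913 + 0.09860 × 85.909 + 0.07000 × 86.909 + 0.82580 × 87.906
= 0.4699 + 8.4706 + 6.0836 + 72.5928 = 87.6169 u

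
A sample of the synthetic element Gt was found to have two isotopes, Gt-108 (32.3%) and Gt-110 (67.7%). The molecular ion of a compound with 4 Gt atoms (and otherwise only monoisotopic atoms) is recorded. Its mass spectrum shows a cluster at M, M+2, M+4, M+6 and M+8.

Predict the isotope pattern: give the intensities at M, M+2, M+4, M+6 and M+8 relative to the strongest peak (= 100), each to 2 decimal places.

2.72 : 22.76 : 71.57 : 100.00 : 52.40

Expanding (0.323 + 0.677)^4:
P(M) = 0.323^4 = 0.010885
P(M+2) = 4 × 0.323^3 × 0.677^1 = 0.091255
P(M+4) = 6 × 0.323^2 × 0.677^2 = 0.286902
P(M+6) = 4 × 0.323^1 × 0.677^3 = 0.400893
P(M+8) = 0.677^4 = 0.210065
The M+6 peak is largest (0.400893); scaling to 100 gives 2.72 : 22.76 : 71.57 : 100.00 : 52.40.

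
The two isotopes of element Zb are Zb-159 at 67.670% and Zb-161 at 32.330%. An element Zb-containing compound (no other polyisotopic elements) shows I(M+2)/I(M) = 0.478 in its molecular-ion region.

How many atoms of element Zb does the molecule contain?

With n Zb atoms, P(M+2)/P(M) = C(n,1)·p^(n−1)q / p^n = n·q/p = n · 0.32330/0.67670.
n = 0.478 × 0.67670/0.32330 = 1.00 ≈ 1

1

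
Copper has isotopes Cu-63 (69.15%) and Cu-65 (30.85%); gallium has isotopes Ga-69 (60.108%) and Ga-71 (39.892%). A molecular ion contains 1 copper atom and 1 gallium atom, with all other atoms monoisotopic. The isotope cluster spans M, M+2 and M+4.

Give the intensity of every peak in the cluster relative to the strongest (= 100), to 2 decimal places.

90.11 : 100.00 : 26.68

Copper pattern (n=1): 0.6915 : 0.3085
Gallium pattern (n=1): 0.60108 : 0.39892
Convolve the two distributions (both contribute in 2-u steps):
  M: 0.6915×0.60108 = 0.415647
  M+2: 0.6915×0.39892 + 0.3085×0.60108 = 0.461286
  M+4: 0.3085×0.39892 = 0.123067
Scale to base peak (0.461286) = 100: 90.11 : 100.00 : 26.68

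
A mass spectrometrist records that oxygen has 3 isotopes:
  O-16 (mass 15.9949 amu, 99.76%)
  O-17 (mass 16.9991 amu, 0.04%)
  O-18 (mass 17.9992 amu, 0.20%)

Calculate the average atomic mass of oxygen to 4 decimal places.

15.9993 amu

The abundance-weighted mean is 0.9976 × 15.9949 + 0.0004 × 16.9991 + 0.0020 × 17.9992
= 15.95651 + 0.00680 + 0.03600 = 15.99931 amu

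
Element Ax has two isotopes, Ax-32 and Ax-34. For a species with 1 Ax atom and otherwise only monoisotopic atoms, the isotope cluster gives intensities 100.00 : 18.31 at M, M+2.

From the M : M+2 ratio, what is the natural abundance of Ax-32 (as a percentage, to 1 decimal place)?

84.5%

If p is the fraction of Ax that is Ax-32, then I(M+2)/I(M) = [C(1,1)·p^0·(1−p)] / p^1 = 1·(1−p)/p = 18.31/100.00 = 0.1831
(1−p)/p = 0.1831/1 = 0.1831  ⇒  p = 1/(1 + 0.1831) = 0.8452
Ax-32: 84.5%, Ax-34: 15.5%.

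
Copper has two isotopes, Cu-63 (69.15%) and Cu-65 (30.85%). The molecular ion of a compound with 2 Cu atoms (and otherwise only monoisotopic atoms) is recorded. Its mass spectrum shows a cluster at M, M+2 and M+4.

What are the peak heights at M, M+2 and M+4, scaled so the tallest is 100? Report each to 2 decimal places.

Each Cu atom is independently Cu-63 (p = 0.6915) or Cu-65 (q = 0.3085); the cluster is the binomial expansion (p + q)^2.
P(M) = 0.6915^2 = 0.478172
P(M+2) = 2 × 0.6915^1 × 0.3085^1 = 0.426656
P(M+4) = 0.3085^2 = 0.095172
The M peak is largest (0.478172); scaling to 100 gives 100.00 : 89.23 : 19.90.

100.00 : 89.23 : 19.90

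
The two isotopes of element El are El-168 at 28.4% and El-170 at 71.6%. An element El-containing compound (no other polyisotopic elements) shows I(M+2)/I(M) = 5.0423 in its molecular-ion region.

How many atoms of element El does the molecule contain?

The M+2/M ratio from n El atoms is n · q/p = n · 0.716/0.284.
n = 5.0423 × 0.284/0.716 = 2.00 ≈ 2

2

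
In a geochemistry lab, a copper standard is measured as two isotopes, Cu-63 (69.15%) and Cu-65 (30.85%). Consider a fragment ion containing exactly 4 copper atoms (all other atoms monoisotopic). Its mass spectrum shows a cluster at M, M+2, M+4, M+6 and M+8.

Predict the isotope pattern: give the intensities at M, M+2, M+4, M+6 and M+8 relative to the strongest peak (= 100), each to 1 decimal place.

Each Cu atom is independently Cu-63 (p = 0.6915) or Cu-65 (q = 0.3085); the cluster is the binomial expansion (p + q)^4.
P(M) = 0.6915^4 = 0.228649
P(M+2) = 4 × 0.6915^3 × 0.3085^1 = 0.408030
P(M+4) = 6 × 0.6915^2 × 0.3085^2 = 0.273052
P(M+6) = 4 × 0.6915^1 × 0.3085^3 = 0.081212
P(M+8) = 0.3085^4 = 0.009058
The M+2 peak is largest (0.408030); scaling to 100 gives 56.0 : 100.0 : 66.9 : 19.9 : 2.2.

56.0 : 100.0 : 66.9 : 19.9 : 2.2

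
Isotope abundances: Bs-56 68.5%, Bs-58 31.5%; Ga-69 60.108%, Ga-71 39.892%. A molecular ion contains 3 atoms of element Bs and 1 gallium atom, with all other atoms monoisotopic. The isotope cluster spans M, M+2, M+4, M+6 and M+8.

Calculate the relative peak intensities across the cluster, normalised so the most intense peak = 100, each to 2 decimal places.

48.94 : 100.00 : 75.86 : 25.37 : 3.16

Element Bs pattern (n=3): 0.32141913 : 0.44341762 : 0.20390737 : 0.03125587
Gallium pattern (n=1): 0.60108 : 0.39892
Convolve the two distributions (both contribute in 2-u steps):
  M: 0.32141913×0.60108 = 0.193199
  M+2: 0.32141913×0.39892 + 0.44341762×0.60108 = 0.394750
  M+4: 0.44341762×0.39892 + 0.20390737×0.60108 = 0.299453
  M+6: 0.20390737×0.39892 + 0.03125587×0.60108 = 0.100130
  M+8: 0.03125587×0.39892 = 0.012469
Scale to base peak (0.394750) = 100: 48.94 : 100.00 : 75.86 : 25.37 : 3.16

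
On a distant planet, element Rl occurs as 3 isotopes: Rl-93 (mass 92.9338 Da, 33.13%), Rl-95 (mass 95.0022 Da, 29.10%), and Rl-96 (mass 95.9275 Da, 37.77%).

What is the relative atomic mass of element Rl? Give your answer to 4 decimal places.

94.6664 Da

The abundance-weighted mean is 0.3313 × 92.9338 + 0.2910 × 95.0022 + 0.3777 × 95.9275
= 30.78897 + 27.64564 + 36.23182 = 94.66643 Da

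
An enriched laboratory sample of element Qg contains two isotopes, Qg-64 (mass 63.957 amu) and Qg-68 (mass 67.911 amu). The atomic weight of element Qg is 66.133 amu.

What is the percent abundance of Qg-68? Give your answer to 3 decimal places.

With x = fraction of Qg-64 (so Qg-68 is 1 − x):
63.957·x + 67.911·(1 − x) = 66.133
(63.957 − 67.911)·x = 66.133 − 67.911
x = -1.778 / -3.954 = 0.44967 → 44.967% Qg-64, 55.033% Qg-68.

55.033%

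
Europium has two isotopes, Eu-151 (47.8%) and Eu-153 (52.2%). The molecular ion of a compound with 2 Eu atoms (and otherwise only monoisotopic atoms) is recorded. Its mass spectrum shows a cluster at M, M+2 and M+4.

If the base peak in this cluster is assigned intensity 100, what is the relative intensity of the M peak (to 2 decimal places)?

Binomial terms of (0.478 + 0.522)^2: M 0.2285, M+2 0.4990, M+4 0.2725 → M+2 is the base peak.
P(M+2) = C(2,1) × 0.478^1 × 0.522^1 = 2 × 0.4780 × 0.5220 = 0.499032 (base)
P(M) = C(2,0) × 0.478^2 × 0.522^0 = 1 × 0.228484 × 1.0000 = 0.228484
Relative intensity = 0.228484 / 0.499032 × 100 = 45.79

45.79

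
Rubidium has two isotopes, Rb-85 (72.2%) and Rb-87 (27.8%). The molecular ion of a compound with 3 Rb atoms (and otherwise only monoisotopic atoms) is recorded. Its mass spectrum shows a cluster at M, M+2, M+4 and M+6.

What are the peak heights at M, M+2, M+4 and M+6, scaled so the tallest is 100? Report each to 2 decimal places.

86.57 : 100.00 : 38.50 : 4.94

Expanding (0.722 + 0.278)^3:
P(M) = 0.722^3 = 0.376367
P(M+2) = 3 × 0.722^2 × 0.278^1 = 0.434751
P(M+4) = 3 × 0.722^1 × 0.278^2 = 0.167397
P(M+6) = 0.278^3 = 0.021485
The M+2 peak is largest (0.434751); scaling to 100 gives 86.57 : 100.00 : 38.50 : 4.94.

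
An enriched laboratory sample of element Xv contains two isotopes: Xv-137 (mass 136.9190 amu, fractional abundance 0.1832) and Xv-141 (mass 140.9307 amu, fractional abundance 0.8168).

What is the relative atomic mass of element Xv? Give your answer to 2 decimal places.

140.20 amu

The abundance-weighted mean is 0.1832 × 136.9190 + 0.8168 × 140.9307
= 25.08356 + 115.11220 = 140.19576 amu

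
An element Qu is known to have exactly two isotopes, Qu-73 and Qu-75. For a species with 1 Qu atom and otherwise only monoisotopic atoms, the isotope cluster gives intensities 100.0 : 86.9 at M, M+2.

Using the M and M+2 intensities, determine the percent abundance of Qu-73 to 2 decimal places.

53.50%

Let p = fractional abundance of Qu-73. I(M+2)/I(M) = [C(1,1)·p^0·(1−p)] / p^1 = 1·(1−p)/p = 86.9/100.0 = 0.8690
(1−p)/p = 0.8690/1 = 0.8690  ⇒  p = 1/(1 + 0.8690) = 0.5350
Qu-73: 53.50%, Qu-75: 46.50%.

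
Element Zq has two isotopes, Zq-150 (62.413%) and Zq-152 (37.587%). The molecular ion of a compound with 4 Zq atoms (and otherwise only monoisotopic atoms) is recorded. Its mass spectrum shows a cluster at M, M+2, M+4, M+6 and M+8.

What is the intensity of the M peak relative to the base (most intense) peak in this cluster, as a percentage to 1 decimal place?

Binomial terms of (0.62413 + 0.37587)^4: M 0.1517, M+2 0.3655, M+4 0.3302, M+6 0.1326, M+8 0.0200 → M+2 is the base peak.
P(M+2) = C(4,1) × 0.62413^3 × 0.37587^1 = 4 × 0.24312251 × 0.37587 = 0.365530 (base)
P(M) = C(4,0) × 0.62413^4 × 0.37587^0 = 1 × 0.15174005 × 1.0000 = 0.151740
Relative intensity = 0.151740 / 0.365530 × 100 = 41.5

41.5%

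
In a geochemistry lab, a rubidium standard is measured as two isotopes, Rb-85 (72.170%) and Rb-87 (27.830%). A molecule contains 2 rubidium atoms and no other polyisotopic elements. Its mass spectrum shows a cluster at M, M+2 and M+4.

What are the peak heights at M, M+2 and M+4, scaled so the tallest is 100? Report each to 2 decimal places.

100.00 : 77.12 : 14.87

Each Rb atom is independently Rb-85 (p = 0.72170) or Rb-87 (q = 0.27830); the cluster is the binomial expansion (p + q)^2.
P(M) = 0.72170^2 = 0.520851
P(M+2) = 2 × 0.72170^1 × 0.27830^1 = 0.401698
P(M+4) = 0.27830^2 = 0.077451
The M peak is largest (0.520851); scaling to 100 gives 100.00 : 77.12 : 14.87.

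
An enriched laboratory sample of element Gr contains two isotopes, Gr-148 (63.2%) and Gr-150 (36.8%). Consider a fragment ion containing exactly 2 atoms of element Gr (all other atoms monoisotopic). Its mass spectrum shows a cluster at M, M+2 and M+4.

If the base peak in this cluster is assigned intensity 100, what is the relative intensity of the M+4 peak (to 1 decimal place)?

Binomial terms of (0.632 + 0.368)^2: M 0.3994, M+2 0.4652, M+4 0.1354 → M+2 is the base peak.
P(M+2) = C(2,1) × 0.632^1 × 0.368^1 = 2 × 0.6320 × 0.3680 = 0.465152 (base)
P(M+4) = C(2,2) × 0.632^0 × 0.368^2 = 1 × 1.0000 × 0.135424 = 0.135424
Relative intensity = 0.135424 / 0.465152 × 100 = 29.1

29.1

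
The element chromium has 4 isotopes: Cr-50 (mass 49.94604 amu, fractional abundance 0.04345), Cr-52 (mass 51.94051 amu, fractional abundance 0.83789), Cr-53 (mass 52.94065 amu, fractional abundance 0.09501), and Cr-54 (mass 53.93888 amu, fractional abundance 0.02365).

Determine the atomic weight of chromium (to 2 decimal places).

Ar = Σ fᵢ·mᵢ = 0.04345 × 49.94604 + 0.83789 × 51.94051 + 0.09501 × 52.94065 + 0.02365 × 53.93888
= 2.170155 + 43.520434 + 5.029891 + 1.275655 = 51.996135 amu

52.00 amu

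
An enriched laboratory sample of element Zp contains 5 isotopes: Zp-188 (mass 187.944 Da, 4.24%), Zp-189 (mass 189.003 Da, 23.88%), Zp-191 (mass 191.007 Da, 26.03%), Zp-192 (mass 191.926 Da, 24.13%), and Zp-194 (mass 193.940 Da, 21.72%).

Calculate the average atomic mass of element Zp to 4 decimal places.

The abundance-weighted mean is 0.0424 × 187.944 + 0.2388 × 189.003 + 0.2603 × 191.007 + 0.2413 × 191.926 + 0.2172 × 193.940
= 7.96883 + 45.13392 + 49.71912 + 46.31174 + 42.12377 = 191.25738 Da

191.2574 Da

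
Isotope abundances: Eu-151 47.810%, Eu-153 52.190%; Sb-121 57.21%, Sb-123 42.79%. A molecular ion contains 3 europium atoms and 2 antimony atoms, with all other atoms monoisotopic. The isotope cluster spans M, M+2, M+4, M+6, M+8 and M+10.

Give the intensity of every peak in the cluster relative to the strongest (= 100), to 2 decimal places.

11.07 : 52.81 : 100.00 : 93.88 : 43.68 : 8.06

Europium pattern (n=3): 0.10928391 : 0.3578871 : 0.39067407 : 0.14215492
Antimony pattern (n=2): 0.32729841 : 0.48960318 : 0.18309841
Convolve the two distributions (both contribute in 2-u steps):
  M: 0.10928391×0.32729841 = 0.035768
  M+2: 0.10928391×0.48960318 + 0.3578871×0.32729841 = 0.170642
  M+4: 0.10928391×0.18309841 + 0.3578871×0.48960318 + 0.39067407×0.32729841 = 0.323099
  M+6: 0.3578871×0.18309841 + 0.39067407×0.48960318 + 0.14215492×0.32729841 = 0.303331
  M+8: 0.39067407×0.18309841 + 0.14215492×0.48960318 = 0.141131
  M+10: 0.14215492×0.18309841 = 0.026028
Scale to base peak (0.323099) = 100: 11.07 : 52.81 : 100.00 : 93.88 : 43.68 : 8.06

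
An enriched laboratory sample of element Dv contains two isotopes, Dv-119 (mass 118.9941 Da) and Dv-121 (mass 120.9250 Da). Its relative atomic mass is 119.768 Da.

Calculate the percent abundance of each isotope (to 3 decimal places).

Dv-119: 59.920%, Dv-121: 40.080%

Let x be the fractional abundance of Dv-119; then Dv-121 has abundance 1 − x.
118.9941·x + 120.9250·(1 − x) = 119.768
(118.9941 − 120.9250)·x = 119.768 − 120.9250
x = -1.1570 / -1.9309 = 0.59920 → 59.920% Dv-119, 40.080% Dv-121.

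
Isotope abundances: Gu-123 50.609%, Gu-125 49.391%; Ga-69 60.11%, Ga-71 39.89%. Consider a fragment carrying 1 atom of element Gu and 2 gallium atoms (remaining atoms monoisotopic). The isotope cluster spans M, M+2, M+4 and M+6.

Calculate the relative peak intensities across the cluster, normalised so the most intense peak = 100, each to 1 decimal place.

Element Gu pattern (n=1): 0.50609 : 0.49391
Gallium pattern (n=2): 0.36132121 : 0.47955758 : 0.15912121
Convolve the two distributions (both contribute in 2-u steps):
  M: 0.50609×0.36132121 = 0.182861
  M+2: 0.50609×0.47955758 + 0.49391×0.36132121 = 0.421159
  M+4: 0.50609×0.15912121 + 0.49391×0.47955758 = 0.317388
  M+6: 0.49391×0.15912121 = 0.078592
Scale to base peak (0.421159) = 100: 43.4 : 100.0 : 75.4 : 18.7

43.4 : 100.0 : 75.4 : 18.7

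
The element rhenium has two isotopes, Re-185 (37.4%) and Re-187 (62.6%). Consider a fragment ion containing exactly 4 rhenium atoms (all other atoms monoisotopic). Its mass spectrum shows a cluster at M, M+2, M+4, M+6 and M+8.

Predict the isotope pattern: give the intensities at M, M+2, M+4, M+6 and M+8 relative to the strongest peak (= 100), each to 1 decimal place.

Expanding (0.374 + 0.626)^4:
P(M) = 0.374^4 = 0.019565
P(M+2) = 4 × 0.374^3 × 0.626^1 = 0.130993
P(M+4) = 6 × 0.374^2 × 0.626^2 = 0.328884
P(M+6) = 4 × 0.374^1 × 0.626^3 = 0.366990
P(M+8) = 0.626^4 = 0.153567
The M+6 peak is largest (0.366990); scaling to 100 gives 5.3 : 35.7 : 89.6 : 100.0 : 41.8.

5.3 : 35.7 : 89.6 : 100.0 : 41.8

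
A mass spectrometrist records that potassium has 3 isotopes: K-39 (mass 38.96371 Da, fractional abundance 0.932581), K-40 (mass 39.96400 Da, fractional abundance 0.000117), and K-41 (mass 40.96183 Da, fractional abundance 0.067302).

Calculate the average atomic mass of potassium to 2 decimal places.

39.10 Da

Weight each isotope mass by its fractional abundance: 0.932581 × 38.96371 + 0.000117 × 39.96400 + 0.067302 × 40.96183
= 36.336816 + 0.004676 + 2.756813 = 39.098305 Da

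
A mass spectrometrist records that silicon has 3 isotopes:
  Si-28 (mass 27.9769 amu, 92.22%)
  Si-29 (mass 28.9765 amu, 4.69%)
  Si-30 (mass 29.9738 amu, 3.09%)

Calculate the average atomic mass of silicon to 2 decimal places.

Weight each isotope mass by its fractional abundance: 0.9222 × 27.9769 + 0.0469 × 28.9765 + 0.0309 × 29.9738
= 25.80030 + 1.35900 + 0.92619 = 28.08549 amu

28.09 amu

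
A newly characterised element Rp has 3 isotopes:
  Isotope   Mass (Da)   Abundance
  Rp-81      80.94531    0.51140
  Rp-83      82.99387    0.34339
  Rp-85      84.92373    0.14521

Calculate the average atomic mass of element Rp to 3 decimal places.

82.226 Da

The abundance-weighted mean is 0.51140 × 80.94531 + 0.34339 × 82.99387 + 0.14521 × 84.92373
= 41.395432 + 28.499265 + 12.331775 = 82.226472 Da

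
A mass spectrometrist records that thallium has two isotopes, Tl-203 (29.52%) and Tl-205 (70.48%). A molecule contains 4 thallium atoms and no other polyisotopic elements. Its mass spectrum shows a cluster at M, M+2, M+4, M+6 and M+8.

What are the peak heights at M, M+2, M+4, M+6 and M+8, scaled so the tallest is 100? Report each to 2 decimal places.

The 4 Tl atoms are independent, so intensities follow the terms of (0.2952 + 0.7048)^4.
P(M) = 0.2952^4 = 0.007594
P(M+2) = 4 × 0.2952^3 × 0.7048^1 = 0.072523
P(M+4) = 6 × 0.2952^2 × 0.7048^2 = 0.259726
P(M+6) = 4 × 0.2952^1 × 0.7048^3 = 0.413403
P(M+8) = 0.7048^4 = 0.246754
The M+6 peak is largest (0.413403); scaling to 100 gives 1.84 : 17.54 : 62.83 : 100.00 : 59.69.

1.84 : 17.54 : 62.83 : 100.00 : 59.69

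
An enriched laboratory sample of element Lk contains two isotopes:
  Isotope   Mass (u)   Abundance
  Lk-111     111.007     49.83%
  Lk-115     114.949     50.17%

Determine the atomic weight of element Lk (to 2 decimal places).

Average mass = Σ (abundance × isotope mass) = 0.4983 × 111.007 + 0.5017 × 114.949
= 55.3148 + 57.6699 = 112.9847 u

112.98 u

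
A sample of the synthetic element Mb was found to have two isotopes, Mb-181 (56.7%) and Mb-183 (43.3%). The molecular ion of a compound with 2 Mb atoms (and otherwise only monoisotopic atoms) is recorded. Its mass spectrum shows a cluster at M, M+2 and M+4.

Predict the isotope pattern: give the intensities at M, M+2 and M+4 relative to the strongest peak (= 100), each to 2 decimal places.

65.47 : 100.00 : 38.18

The 2 Mb atoms are independent, so intensities follow the terms of (0.567 + 0.433)^2.
P(M) = 0.567^2 = 0.321489
P(M+2) = 2 × 0.567^1 × 0.433^1 = 0.491022
P(M+4) = 0.433^2 = 0.187489
The M+2 peak is largest (0.491022); scaling to 100 gives 65.47 : 100.00 : 38.18.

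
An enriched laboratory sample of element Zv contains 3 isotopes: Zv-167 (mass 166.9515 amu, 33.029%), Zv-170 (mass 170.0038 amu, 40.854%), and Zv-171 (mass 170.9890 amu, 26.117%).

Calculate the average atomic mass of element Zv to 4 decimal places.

Ar = Σ fᵢ·mᵢ = 0.33029 × 166.9515 + 0.40854 × 170.0038 + 0.26117 × 170.9890
= 55.14241 + 69.45335 + 44.65720 = 169.25296 amu

169.2530 amu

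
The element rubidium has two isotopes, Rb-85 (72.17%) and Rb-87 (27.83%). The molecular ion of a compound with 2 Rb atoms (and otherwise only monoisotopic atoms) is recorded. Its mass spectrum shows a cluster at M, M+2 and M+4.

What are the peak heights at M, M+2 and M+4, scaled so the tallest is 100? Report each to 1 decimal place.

100.0 : 77.1 : 14.9

Each Rb atom is independently Rb-85 (p = 0.7217) or Rb-87 (q = 0.2783); the cluster is the binomial expansion (p + q)^2.
P(M) = 0.7217^2 = 0.520851
P(M+2) = 2 × 0.7217^1 × 0.2783^1 = 0.401698
P(M+4) = 0.2783^2 = 0.077451
The M peak is largest (0.520851); scaling to 100 gives 100.0 : 77.1 : 14.9.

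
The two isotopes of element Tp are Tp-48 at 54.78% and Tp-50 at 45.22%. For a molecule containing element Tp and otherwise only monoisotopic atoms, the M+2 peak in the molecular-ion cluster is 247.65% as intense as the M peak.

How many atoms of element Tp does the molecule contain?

3

For n independent Tp atoms, I(M+2)/I(M) = n · (abundance Tp-50) / (abundance Tp-48) = n · 0.4522/0.5478.
n = 2.4765 × 0.5478/0.4522 = 3.00 ≈ 3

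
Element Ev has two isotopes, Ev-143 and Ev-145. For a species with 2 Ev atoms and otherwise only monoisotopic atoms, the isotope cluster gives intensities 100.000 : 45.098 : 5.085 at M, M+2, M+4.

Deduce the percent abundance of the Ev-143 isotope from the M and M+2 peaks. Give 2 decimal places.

81.60%

If p is the fraction of Ev that is Ev-143, then I(M+2)/I(M) = [C(2,1)·p^1·(1−p)] / p^2 = 2·(1−p)/p = 45.098/100.000 = 0.4510
(1−p)/p = 0.4510/2 = 0.2255  ⇒  p = 1/(1 + 0.2255) = 0.8160
Ev-143: 81.60%, Ev-145: 18.40%.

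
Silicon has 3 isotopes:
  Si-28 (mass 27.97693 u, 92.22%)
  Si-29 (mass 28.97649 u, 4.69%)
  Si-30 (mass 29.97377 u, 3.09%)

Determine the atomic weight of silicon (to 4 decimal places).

Average mass = Σ (abundance × isotope mass) = 0.9222 × 27.97693 + 0.0469 × 28.97649 + 0.0309 × 29.97377
= 25.800325 + 1.358997 + 0.926189 = 28.085511 u

28.0855 u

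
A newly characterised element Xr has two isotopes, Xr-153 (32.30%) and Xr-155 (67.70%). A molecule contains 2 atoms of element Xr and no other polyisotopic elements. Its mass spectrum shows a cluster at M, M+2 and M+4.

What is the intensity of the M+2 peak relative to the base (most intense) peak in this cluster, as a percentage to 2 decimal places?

Binomial terms of (0.3230 + 0.6770)^2: M 0.1043, M+2 0.4373, M+4 0.4583 → M+4 is the base peak.
P(M+4) = C(2,2) × 0.3230^0 × 0.6770^2 = 1 × 1.0000 × 0.458329 = 0.458329 (base)
P(M+2) = C(2,1) × 0.3230^1 × 0.6770^1 = 2 × 0.3230 × 0.6770 = 0.437342
Relative intensity = 0.437342 / 0.458329 × 100 = 95.42

95.42%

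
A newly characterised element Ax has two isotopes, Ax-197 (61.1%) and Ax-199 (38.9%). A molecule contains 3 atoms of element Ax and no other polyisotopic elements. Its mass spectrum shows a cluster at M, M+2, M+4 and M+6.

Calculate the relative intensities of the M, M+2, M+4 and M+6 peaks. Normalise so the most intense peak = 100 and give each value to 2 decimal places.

The 3 Ax atoms are independent, so intensities follow the terms of (0.611 + 0.389)^3.
P(M) = 0.611^3 = 0.228099
P(M+2) = 3 × 0.611^2 × 0.389^1 = 0.435666
P(M+4) = 3 × 0.611^1 × 0.389^2 = 0.277371
P(M+6) = 0.389^3 = 0.058864
The M+2 peak is largest (0.435666); scaling to 100 gives 52.36 : 100.00 : 63.67 : 13.51.

52.36 : 100.00 : 63.67 : 13.51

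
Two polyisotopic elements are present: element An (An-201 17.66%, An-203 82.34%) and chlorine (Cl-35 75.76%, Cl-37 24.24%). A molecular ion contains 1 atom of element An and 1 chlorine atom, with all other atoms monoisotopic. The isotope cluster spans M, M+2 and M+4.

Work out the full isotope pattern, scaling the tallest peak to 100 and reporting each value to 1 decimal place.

Element An pattern (n=1): 0.1766 : 0.8234
Chlorine pattern (n=1): 0.7576 : 0.2424
Convolve the two distributions (both contribute in 2-u steps):
  M: 0.1766×0.7576 = 0.133792
  M+2: 0.1766×0.2424 + 0.8234×0.7576 = 0.666616
  M+4: 0.8234×0.2424 = 0.199592
Scale to base peak (0.666616) = 100: 20.1 : 100.0 : 29.9

20.1 : 100.0 : 29.9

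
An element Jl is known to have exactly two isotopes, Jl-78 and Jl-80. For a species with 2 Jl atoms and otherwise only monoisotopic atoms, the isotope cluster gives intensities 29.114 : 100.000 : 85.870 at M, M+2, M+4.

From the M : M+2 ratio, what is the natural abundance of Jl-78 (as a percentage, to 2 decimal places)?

36.80%

If p is the fraction of Jl that is Jl-78, then I(M+2)/I(M) = [C(2,1)·p^1·(1−p)] / p^2 = 2·(1−p)/p = 100.000/29.114 = 3.4348
(1−p)/p = 3.4348/2 = 1.7174  ⇒  p = 1/(1 + 1.7174) = 0.3680
Jl-78: 36.80%, Jl-80: 63.20%.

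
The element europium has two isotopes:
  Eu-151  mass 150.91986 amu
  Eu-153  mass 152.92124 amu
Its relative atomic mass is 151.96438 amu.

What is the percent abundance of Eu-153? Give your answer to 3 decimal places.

52.190%

Writing the weighted mean with unknown fraction x of Eu-151:
150.91986·x + 152.92124·(1 − x) = 151.96438
(150.91986 − 152.92124)·x = 151.96438 − 152.92124
x = -0.95686 / -2.00138 = 0.47810 → 47.810% Eu-151, 52.190% Eu-153.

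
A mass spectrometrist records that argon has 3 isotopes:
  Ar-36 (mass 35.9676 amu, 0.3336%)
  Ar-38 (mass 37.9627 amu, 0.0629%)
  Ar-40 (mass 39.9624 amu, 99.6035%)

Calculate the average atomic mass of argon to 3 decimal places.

Weight each isotope mass by its fractional abundance: 0.003336 × 35.9676 + 0.000629 × 37.9627 + 0.996035 × 39.9624
= 0.11999 + 0.02388 + 39.80395 = 39.94782 amu

39.948 amu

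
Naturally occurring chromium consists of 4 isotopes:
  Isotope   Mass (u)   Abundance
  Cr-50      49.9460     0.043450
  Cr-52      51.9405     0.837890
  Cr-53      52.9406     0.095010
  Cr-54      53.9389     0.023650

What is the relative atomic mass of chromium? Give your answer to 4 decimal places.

Weight each isotope mass by its fractional abundance: 0.043450 × 49.9460 + 0.837890 × 51.9405 + 0.095010 × 52.9406 + 0.023650 × 53.9389
= 2.17015 + 43.52043 + 5.02989 + 1.27565 = 51.99612 u

51.9961 u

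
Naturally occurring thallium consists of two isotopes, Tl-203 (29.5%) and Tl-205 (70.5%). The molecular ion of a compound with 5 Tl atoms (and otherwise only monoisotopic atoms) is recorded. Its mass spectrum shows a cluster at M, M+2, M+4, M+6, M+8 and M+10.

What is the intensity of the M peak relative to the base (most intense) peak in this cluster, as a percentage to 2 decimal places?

0.61%

(0.295 + 0.705)^5 gives M 0.0022, M+2 0.0267, M+4 0.1276, M+6 0.3049, M+8 0.3644, M+10 0.1742; the largest is M+8.
P(M+8) = C(5,4) × 0.295^1 × 0.705^4 = 5 × 0.2950 × 0.24703385 = 0.364375 (base)
P(M) = C(5,0) × 0.295^5 × 0.705^0 = 1 × 0.00223414 × 1.0000 = 0.002234
Relative intensity = 0.002234 / 0.364375 × 100 = 0.61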